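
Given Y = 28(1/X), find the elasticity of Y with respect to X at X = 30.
Elasticity = -1

Elasticity = (dY/dX) · (X/Y)

dY/dX = -28/X²
At X = 30: dY/dX = -7/225, Y = 14/15

Elasticity = (-7/225) · (30 / (14/15)) = -1

Interpretation: for a small percentage change in X, the percentage change in Y is approximately -1.00 times as large.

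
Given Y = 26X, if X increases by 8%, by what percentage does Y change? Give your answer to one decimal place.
8.0%

For Y = 26X:
If X → X(1 + 0.08)
Then Y → Y · (1 + 0.08)^1
     = Y · 1.0800

Percentage change = ((1 + 0.08)^1 − 1) × 100% = 8.0%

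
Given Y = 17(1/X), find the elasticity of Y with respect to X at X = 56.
Elasticity = -1

Elasticity = (dY/dX) · (X/Y)

dY/dX = -17/X²
At X = 56: dY/dX = -17/3136, Y = 17/56

Elasticity = (-17/3136) · (56 / (17/56)) = -1

Interpretation: for a small percentage change in X, the percentage change in Y is approximately -1.00 times as large.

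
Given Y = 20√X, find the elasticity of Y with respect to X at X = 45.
Elasticity = 1/2

Elasticity = (dY/dX) · (X/Y)

dY/dX = 10/√X
At X = 45: dY/dX = 2·√5/3, Y = 60·√5

Elasticity = (2·√5/3) · (45 / (60·√5)) = 1/2

Interpretation: for a small percentage change in X, the percentage change in Y is approximately 0.50 times as large.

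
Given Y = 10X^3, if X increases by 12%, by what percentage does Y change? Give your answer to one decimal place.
40.5%

For Y = 10X^3:
If X → X(1 + 0.12)
Then Y → Y · (1 + 0.12)^3
     ≈ Y · 1.4049

Percentage change = ((1 + 0.12)^3 − 1) × 100% ≈ 40.5%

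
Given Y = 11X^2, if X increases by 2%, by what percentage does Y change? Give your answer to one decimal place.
4.0%

For Y = 11X^2:
If X → X(1 + 0.02)
Then Y → Y · (1 + 0.02)^2
     = Y · 1.0404

Percentage change = ((1 + 0.02)^2 − 1) × 100% ≈ 4.0%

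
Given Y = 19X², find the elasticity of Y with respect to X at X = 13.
Elasticity = 2

Elasticity = (dY/dX) · (X/Y)

dY/dX = 38·X
At X = 13: dY/dX = 494, Y = 3211

Elasticity = 494 · (13 / 3211) = 2

Interpretation: for a small percentage change in X, the percentage change in Y is approximately 2.00 times as large.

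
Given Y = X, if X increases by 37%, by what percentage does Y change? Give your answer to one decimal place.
37.0%

For Y = X:
If X → X(1 + 0.37)
Then Y → Y · (1 + 0.37)^1
     = Y · 1.3700

Percentage change = ((1 + 0.37)^1 − 1) × 100% = 37.0%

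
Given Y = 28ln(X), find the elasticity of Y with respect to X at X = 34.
Elasticity = 1/ln(34) ≈ 0.2836

Elasticity = (dY/dX) · (X/Y)

dY/dX = 28/X
At X = 34: dY/dX = 14/17, Y = 28·ln(34)

Elasticity = (14/17) · (34 / (28·ln(34))) = 1/ln(34) ≈ 0.2836

Interpretation: for a small percentage change in X, the percentage change in Y is approximately 0.28 times as large.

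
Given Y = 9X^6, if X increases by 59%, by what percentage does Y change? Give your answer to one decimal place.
1515.8%

For Y = 9X^6:
If X → X(1 + 0.59)
Then Y → Y · (1 + 0.59)^6
     ≈ Y · 16.1578

Percentage change = ((1 + 0.59)^6 − 1) × 100% ≈ 1515.8%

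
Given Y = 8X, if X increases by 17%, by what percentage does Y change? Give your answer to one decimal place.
17.0%

For Y = 8X:
If X → X(1 + 0.17)
Then Y → Y · (1 + 0.17)^1
     = Y · 1.1700

Percentage change = ((1 + 0.17)^1 − 1) × 100% = 17.0%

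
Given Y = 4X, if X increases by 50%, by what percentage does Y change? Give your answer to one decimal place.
50.0%

For Y = 4X:
If X → X(1 + 0.5)
Then Y → Y · (1 + 0.5)^1
     = Y · 1.5000

Percentage change = ((1 + 0.5)^1 − 1) × 100% = 50.0%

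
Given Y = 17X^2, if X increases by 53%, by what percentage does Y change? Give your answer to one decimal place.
134.1%

For Y = 17X^2:
If X → X(1 + 0.53)
Then Y → Y · (1 + 0.53)^2
     = Y · 2.3409

Percentage change = ((1 + 0.53)^2 − 1) × 100% ≈ 134.1%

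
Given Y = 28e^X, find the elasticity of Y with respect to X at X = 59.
Elasticity = 59

Elasticity = (dY/dX) · (X/Y)

dY/dX = 28·e^X
At X = 59: dY/dX = 28·e^59, Y = 28·e^59

Elasticity = (28·e^59) · (59 / (28·e^59)) = 59

Interpretation: for a small percentage change in X, the percentage change in Y is approximately 59.00 times as large.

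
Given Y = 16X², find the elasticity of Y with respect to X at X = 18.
Elasticity = 2

Elasticity = (dY/dX) · (X/Y)

dY/dX = 32·X
At X = 18: dY/dX = 576, Y = 5184

Elasticity = 576 · (18 / 5184) = 2

Interpretation: for a small percentage change in X, the percentage change in Y is approximately 2.00 times as large.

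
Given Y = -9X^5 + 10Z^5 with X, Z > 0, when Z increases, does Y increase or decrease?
Y increases

Taking the partial derivative:
∂Y/∂Z = 50Z^4

∂Y/∂Z = 50Z^4 > 0 (assuming positive values)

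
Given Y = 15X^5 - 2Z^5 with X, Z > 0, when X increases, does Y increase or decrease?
Y increases

Taking the partial derivative:
∂Y/∂X = 75X^4

∂Y/∂X = 75X^4 > 0 (assuming positive values)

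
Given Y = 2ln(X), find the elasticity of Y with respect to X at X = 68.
Elasticity = 1/ln(68) ≈ 0.2370

Elasticity = (dY/dX) · (X/Y)

dY/dX = 2/X
At X = 68: dY/dX = 1/34, Y = 2·ln(68)

Elasticity = (1/34) · (68 / (2·ln(68))) = 1/ln(68) ≈ 0.2370

Interpretation: for a small percentage change in X, the percentage change in Y is approximately 0.24 times as large.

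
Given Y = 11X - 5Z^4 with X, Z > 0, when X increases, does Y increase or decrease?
Y increases

Taking the partial derivative:
∂Y/∂X = 11

∂Y/∂X = 11 > 0 (assuming positive values)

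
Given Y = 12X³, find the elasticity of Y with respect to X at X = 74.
Elasticity = 3

Elasticity = (dY/dX) · (X/Y)

dY/dX = 36·X²
At X = 74: dY/dX = 197136, Y = 4862688

Elasticity = 197136 · (74 / 4862688) = 3

Interpretation: for a small percentage change in X, the percentage change in Y is approximately 3.00 times as large.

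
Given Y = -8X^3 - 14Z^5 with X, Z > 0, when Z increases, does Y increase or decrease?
Y decreases

Taking the partial derivative:
∂Y/∂Z = -70Z^4

∂Y/∂Z = -70Z^4 < 0 (assuming positive values)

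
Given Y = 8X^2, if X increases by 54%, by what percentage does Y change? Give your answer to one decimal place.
137.2%

For Y = 8X^2:
If X → X(1 + 0.54)
Then Y → Y · (1 + 0.54)^2
     = Y · 2.3716

Percentage change = ((1 + 0.54)^2 − 1) × 100% ≈ 137.2%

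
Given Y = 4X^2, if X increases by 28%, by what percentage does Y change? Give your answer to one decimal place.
63.8%

For Y = 4X^2:
If X → X(1 + 0.28)
Then Y → Y · (1 + 0.28)^2
     = Y · 1.6384

Percentage change = ((1 + 0.28)^2 − 1) × 100% ≈ 63.8%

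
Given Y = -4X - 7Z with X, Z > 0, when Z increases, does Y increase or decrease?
Y decreases

Taking the partial derivative:
∂Y/∂Z = -7

∂Y/∂Z = -7 < 0 (assuming positive values)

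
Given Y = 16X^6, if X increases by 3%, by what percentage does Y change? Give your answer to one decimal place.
19.4%

For Y = 16X^6:
If X → X(1 + 0.03)
Then Y → Y · (1 + 0.03)^6
     ≈ Y · 1.1941

Percentage change = ((1 + 0.03)^6 − 1) × 100% ≈ 19.4%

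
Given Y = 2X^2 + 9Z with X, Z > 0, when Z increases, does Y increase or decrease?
Y increases

Taking the partial derivative:
∂Y/∂Z = 9

∂Y/∂Z = 9 > 0 (assuming positive values)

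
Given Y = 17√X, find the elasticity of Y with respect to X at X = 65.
Elasticity = 1/2

Elasticity = (dY/dX) · (X/Y)

dY/dX = 17/(2·√X)
At X = 65: dY/dX = 17·√65/130, Y = 17·√65

Elasticity = (17·√65/130) · (65 / (17·√65)) = 1/2

Interpretation: for a small percentage change in X, the percentage change in Y is approximately 0.50 times as large.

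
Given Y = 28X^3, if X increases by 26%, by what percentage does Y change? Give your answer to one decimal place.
100.0%

For Y = 28X^3:
If X → X(1 + 0.26)
Then Y → Y · (1 + 0.26)^3
     ≈ Y · 2.0004

Percentage change = ((1 + 0.26)^3 − 1) × 100% ≈ 100.0%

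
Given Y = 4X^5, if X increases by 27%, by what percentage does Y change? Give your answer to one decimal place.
230.4%

For Y = 4X^5:
If X → X(1 + 0.27)
Then Y → Y · (1 + 0.27)^5
     ≈ Y · 3.3038

Percentage change = ((1 + 0.27)^5 − 1) × 100% ≈ 230.4%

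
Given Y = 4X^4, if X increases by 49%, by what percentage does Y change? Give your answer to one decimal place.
392.9%

For Y = 4X^4:
If X → X(1 + 0.49)
Then Y → Y · (1 + 0.49)^4
     ≈ Y · 4.9288

Percentage change = ((1 + 0.49)^4 − 1) × 100% ≈ 392.9%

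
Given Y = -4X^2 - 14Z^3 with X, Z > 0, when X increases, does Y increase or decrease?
Y decreases

Taking the partial derivative:
∂Y/∂X = -8X

∂Y/∂X = -8X < 0 (assuming positive values)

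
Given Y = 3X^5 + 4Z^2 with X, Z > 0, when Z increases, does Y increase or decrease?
Y increases

Taking the partial derivative:
∂Y/∂Z = 8Z

∂Y/∂Z = 8Z > 0 (assuming positive values)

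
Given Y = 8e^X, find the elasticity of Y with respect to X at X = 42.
Elasticity = 42

Elasticity = (dY/dX) · (X/Y)

dY/dX = 8·e^X
At X = 42: dY/dX = 8·e^42, Y = 8·e^42

Elasticity = (8·e^42) · (42 / (8·e^42)) = 42

Interpretation: for a small percentage change in X, the percentage change in Y is approximately 42.00 times as large.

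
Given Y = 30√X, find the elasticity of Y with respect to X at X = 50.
Elasticity = 1/2

Elasticity = (dY/dX) · (X/Y)

dY/dX = 15/√X
At X = 50: dY/dX = 3·√2/2, Y = 150·√2

Elasticity = (3·√2/2) · (50 / (150·√2)) = 1/2

Interpretation: for a small percentage change in X, the percentage change in Y is approximately 0.50 times as large.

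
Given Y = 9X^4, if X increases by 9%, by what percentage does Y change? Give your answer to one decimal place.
41.2%

For Y = 9X^4:
If X → X(1 + 0.09)
Then Y → Y · (1 + 0.09)^4
     ≈ Y · 1.4116

Percentage change = ((1 + 0.09)^4 − 1) × 100% ≈ 41.2%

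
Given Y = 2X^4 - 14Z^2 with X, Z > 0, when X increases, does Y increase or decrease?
Y increases

Taking the partial derivative:
∂Y/∂X = 8X^3

∂Y/∂X = 8X^3 > 0 (assuming positive values)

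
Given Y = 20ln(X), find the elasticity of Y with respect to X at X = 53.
Elasticity = 1/ln(53) ≈ 0.2519

Elasticity = (dY/dX) · (X/Y)

dY/dX = 20/X
At X = 53: dY/dX = 20/53, Y = 20·ln(53)

Elasticity = (20/53) · (53 / (20·ln(53))) = 1/ln(53) ≈ 0.2519

Interpretation: for a small percentage change in X, the percentage change in Y is approximately 0.25 times as large.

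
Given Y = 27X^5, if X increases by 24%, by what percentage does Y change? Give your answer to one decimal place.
193.2%

For Y = 27X^5:
If X → X(1 + 0.24)
Then Y → Y · (1 + 0.24)^5
     ≈ Y · 2.9316

Percentage change = ((1 + 0.24)^5 − 1) × 100% ≈ 193.2%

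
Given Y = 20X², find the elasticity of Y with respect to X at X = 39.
Elasticity = 2

Elasticity = (dY/dX) · (X/Y)

dY/dX = 40·X
At X = 39: dY/dX = 1560, Y = 30420

Elasticity = 1560 · (39 / 30420) = 2

Interpretation: for a small percentage change in X, the percentage change in Y is approximately 2.00 times as large.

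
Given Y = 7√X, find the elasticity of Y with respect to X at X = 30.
Elasticity = 1/2

Elasticity = (dY/dX) · (X/Y)

dY/dX = 7/(2·√X)
At X = 30: dY/dX = 7·√30/60, Y = 7·√30

Elasticity = (7·√30/60) · (30 / (7·√30)) = 1/2

Interpretation: for a small percentage change in X, the percentage change in Y is approximately 0.50 times as large.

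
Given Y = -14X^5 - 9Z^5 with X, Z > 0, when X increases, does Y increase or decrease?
Y decreases

Taking the partial derivative:
∂Y/∂X = -70X^4

∂Y/∂X = -70X^4 < 0 (assuming positive values)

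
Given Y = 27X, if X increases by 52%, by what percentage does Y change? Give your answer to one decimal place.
52.0%

For Y = 27X:
If X → X(1 + 0.52)
Then Y → Y · (1 + 0.52)^1
     = Y · 1.5200

Percentage change = ((1 + 0.52)^1 − 1) × 100% = 52.0%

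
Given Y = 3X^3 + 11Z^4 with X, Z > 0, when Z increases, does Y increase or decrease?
Y increases

Taking the partial derivative:
∂Y/∂Z = 44Z^3

∂Y/∂Z = 44Z^3 > 0 (assuming positive values)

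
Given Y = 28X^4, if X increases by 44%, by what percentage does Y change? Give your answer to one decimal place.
330.0%

For Y = 28X^4:
If X → X(1 + 0.44)
Then Y → Y · (1 + 0.44)^4
     ≈ Y · 4.2998

Percentage change = ((1 + 0.44)^4 − 1) × 100% ≈ 330.0%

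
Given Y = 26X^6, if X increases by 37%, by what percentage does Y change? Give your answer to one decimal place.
561.2%

For Y = 26X^6:
If X → X(1 + 0.37)
Then Y → Y · (1 + 0.37)^6
     ≈ Y · 6.6119

Percentage change = ((1 + 0.37)^6 − 1) × 100% ≈ 561.2%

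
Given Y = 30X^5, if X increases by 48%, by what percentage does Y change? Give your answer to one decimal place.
610.1%

For Y = 30X^5:
If X → X(1 + 0.48)
Then Y → Y · (1 + 0.48)^5
     ≈ Y · 7.1008

Percentage change = ((1 + 0.48)^5 − 1) × 100% ≈ 610.1%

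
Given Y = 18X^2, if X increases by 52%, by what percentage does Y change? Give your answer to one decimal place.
131.0%

For Y = 18X^2:
If X → X(1 + 0.52)
Then Y → Y · (1 + 0.52)^2
     = Y · 2.3104

Percentage change = ((1 + 0.52)^2 − 1) × 100% ≈ 131.0%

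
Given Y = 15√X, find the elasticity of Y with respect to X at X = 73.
Elasticity = 1/2

Elasticity = (dY/dX) · (X/Y)

dY/dX = 15/(2·√X)
At X = 73: dY/dX = 15·√73/146, Y = 15·√73

Elasticity = (15·√73/146) · (73 / (15·√73)) = 1/2

Interpretation: for a small percentage change in X, the percentage change in Y is approximately 0.50 times as large.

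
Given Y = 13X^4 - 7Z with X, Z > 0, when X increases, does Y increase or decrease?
Y increases

Taking the partial derivative:
∂Y/∂X = 52X^3

∂Y/∂X = 52X^3 > 0 (assuming positive values)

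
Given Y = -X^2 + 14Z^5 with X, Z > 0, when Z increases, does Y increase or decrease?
Y increases

Taking the partial derivative:
∂Y/∂Z = 70Z^4

∂Y/∂Z = 70Z^4 > 0 (assuming positive values)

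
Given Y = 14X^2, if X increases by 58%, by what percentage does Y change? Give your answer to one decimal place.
149.6%

For Y = 14X^2:
If X → X(1 + 0.58)
Then Y → Y · (1 + 0.58)^2
     = Y · 2.4964

Percentage change = ((1 + 0.58)^2 − 1) × 100% ≈ 149.6%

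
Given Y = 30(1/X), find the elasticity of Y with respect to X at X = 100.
Elasticity = -1

Elasticity = (dY/dX) · (X/Y)

dY/dX = -30/X²
At X = 100: dY/dX = -3/1000, Y = 3/10

Elasticity = (-3/1000) · (100 / (3/10)) = -1

Interpretation: for a small percentage change in X, the percentage change in Y is approximately -1.00 times as large.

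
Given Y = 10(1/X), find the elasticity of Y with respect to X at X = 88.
Elasticity = -1

Elasticity = (dY/dX) · (X/Y)

dY/dX = -10/X²
At X = 88: dY/dX = -5/3872, Y = 5/44

Elasticity = (-5/3872) · (88 / (5/44)) = -1

Interpretation: for a small percentage change in X, the percentage change in Y is approximately -1.00 times as large.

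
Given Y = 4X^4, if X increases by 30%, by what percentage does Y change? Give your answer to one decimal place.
185.6%

For Y = 4X^4:
If X → X(1 + 0.3)
Then Y → Y · (1 + 0.3)^4
     = Y · 2.8561

Percentage change = ((1 + 0.3)^4 − 1) × 100% ≈ 185.6%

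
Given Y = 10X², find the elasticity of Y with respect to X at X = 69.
Elasticity = 2

Elasticity = (dY/dX) · (X/Y)

dY/dX = 20·X
At X = 69: dY/dX = 1380, Y = 47610

Elasticity = 1380 · (69 / 47610) = 2

Interpretation: for a small percentage change in X, the percentage change in Y is approximately 2.00 times as large.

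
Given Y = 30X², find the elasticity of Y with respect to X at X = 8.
Elasticity = 2

Elasticity = (dY/dX) · (X/Y)

dY/dX = 60·X
At X = 8: dY/dX = 480, Y = 1920

Elasticity = 480 · (8 / 1920) = 2

Interpretation: for a small percentage change in X, the percentage change in Y is approximately 2.00 times as large.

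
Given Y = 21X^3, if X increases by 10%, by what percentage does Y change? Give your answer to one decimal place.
33.1%

For Y = 21X^3:
If X → X(1 + 0.1)
Then Y → Y · (1 + 0.1)^3
     = Y · 1.3310

Percentage change = ((1 + 0.1)^3 − 1) × 100% = 33.1%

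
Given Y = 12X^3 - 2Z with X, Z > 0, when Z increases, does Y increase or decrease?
Y decreases

Taking the partial derivative:
∂Y/∂Z = -2

∂Y/∂Z = -2 < 0 (assuming positive values)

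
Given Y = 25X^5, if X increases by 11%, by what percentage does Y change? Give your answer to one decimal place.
68.5%

For Y = 25X^5:
If X → X(1 + 0.11)
Then Y → Y · (1 + 0.11)^5
     ≈ Y · 1.6851

Percentage change = ((1 + 0.11)^5 − 1) × 100% ≈ 68.5%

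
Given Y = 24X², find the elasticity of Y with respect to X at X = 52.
Elasticity = 2

Elasticity = (dY/dX) · (X/Y)

dY/dX = 48·X
At X = 52: dY/dX = 2496, Y = 64896

Elasticity = 2496 · (52 / 64896) = 2

Interpretation: for a small percentage change in X, the percentage change in Y is approximately 2.00 times as large.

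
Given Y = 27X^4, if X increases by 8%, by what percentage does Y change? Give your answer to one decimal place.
36.0%

For Y = 27X^4:
If X → X(1 + 0.08)
Then Y → Y · (1 + 0.08)^4
     ≈ Y · 1.3605

Percentage change = ((1 + 0.08)^4 − 1) × 100% ≈ 36.0%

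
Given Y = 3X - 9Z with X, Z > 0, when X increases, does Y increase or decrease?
Y increases

Taking the partial derivative:
∂Y/∂X = 3

∂Y/∂X = 3 > 0 (assuming positive values)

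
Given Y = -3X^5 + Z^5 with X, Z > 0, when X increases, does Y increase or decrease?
Y decreases

Taking the partial derivative:
∂Y/∂X = -15X^4

∂Y/∂X = -15X^4 < 0 (assuming positive values)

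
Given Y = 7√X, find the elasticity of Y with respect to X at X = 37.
Elasticity = 1/2

Elasticity = (dY/dX) · (X/Y)

dY/dX = 7/(2·√X)
At X = 37: dY/dX = 7·√37/74, Y = 7·√37

Elasticity = (7·√37/74) · (37 / (7·√37)) = 1/2

Interpretation: for a small percentage change in X, the percentage change in Y is approximately 0.50 times as large.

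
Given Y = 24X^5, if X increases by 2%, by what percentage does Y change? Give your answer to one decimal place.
10.4%

For Y = 24X^5:
If X → X(1 + 0.02)
Then Y → Y · (1 + 0.02)^5
     ≈ Y · 1.1041

Percentage change = ((1 + 0.02)^5 − 1) × 100% ≈ 10.4%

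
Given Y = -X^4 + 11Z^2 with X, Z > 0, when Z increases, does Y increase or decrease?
Y increases

Taking the partial derivative:
∂Y/∂Z = 22Z

∂Y/∂Z = 22Z > 0 (assuming positive values)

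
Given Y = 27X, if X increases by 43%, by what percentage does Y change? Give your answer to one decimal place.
43.0%

For Y = 27X:
If X → X(1 + 0.43)
Then Y → Y · (1 + 0.43)^1
     = Y · 1.4300

Percentage change = ((1 + 0.43)^1 − 1) × 100% = 43.0%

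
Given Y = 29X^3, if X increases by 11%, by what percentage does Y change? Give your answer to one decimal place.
36.8%

For Y = 29X^3:
If X → X(1 + 0.11)
Then Y → Y · (1 + 0.11)^3
     ≈ Y · 1.3676

Percentage change = ((1 + 0.11)^3 − 1) × 100% ≈ 36.8%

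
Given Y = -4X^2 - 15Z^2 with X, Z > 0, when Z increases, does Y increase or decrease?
Y decreases

Taking the partial derivative:
∂Y/∂Z = -30Z

∂Y/∂Z = -30Z < 0 (assuming positive values)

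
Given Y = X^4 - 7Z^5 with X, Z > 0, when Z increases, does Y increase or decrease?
Y decreases

Taking the partial derivative:
∂Y/∂Z = -35Z^4

∂Y/∂Z = -35Z^4 < 0 (assuming positive values)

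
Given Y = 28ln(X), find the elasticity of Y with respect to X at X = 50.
Elasticity = 1/ln(50) ≈ 0.2556

Elasticity = (dY/dX) · (X/Y)

dY/dX = 28/X
At X = 50: dY/dX = 14/25, Y = 28·ln(50)

Elasticity = (14/25) · (50 / (28·ln(50))) = 1/ln(50) ≈ 0.2556

Interpretation: for a small percentage change in X, the percentage change in Y is approximately 0.26 times as large.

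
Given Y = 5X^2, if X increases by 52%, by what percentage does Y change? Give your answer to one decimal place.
131.0%

For Y = 5X^2:
If X → X(1 + 0.52)
Then Y → Y · (1 + 0.52)^2
     = Y · 2.3104

Percentage change = ((1 + 0.52)^2 − 1) × 100% ≈ 131.0%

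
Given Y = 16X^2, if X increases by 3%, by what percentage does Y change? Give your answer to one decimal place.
6.1%

For Y = 16X^2:
If X → X(1 + 0.03)
Then Y → Y · (1 + 0.03)^2
     = Y · 1.0609

Percentage change = ((1 + 0.03)^2 − 1) × 100% ≈ 6.1%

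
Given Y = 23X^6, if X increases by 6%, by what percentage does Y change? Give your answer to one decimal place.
41.9%

For Y = 23X^6:
If X → X(1 + 0.06)
Then Y → Y · (1 + 0.06)^6
     ≈ Y · 1.4185

Percentage change = ((1 + 0.06)^6 − 1) × 100% ≈ 41.9%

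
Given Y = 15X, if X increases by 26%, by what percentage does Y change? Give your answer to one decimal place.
26.0%

For Y = 15X:
If X → X(1 + 0.26)
Then Y → Y · (1 + 0.26)^1
     = Y · 1.2600

Percentage change = ((1 + 0.26)^1 − 1) × 100% = 26.0%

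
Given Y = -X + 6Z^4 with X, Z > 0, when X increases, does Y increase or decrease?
Y decreases

Taking the partial derivative:
∂Y/∂X = -1

∂Y/∂X = -1 < 0 (assuming positive values)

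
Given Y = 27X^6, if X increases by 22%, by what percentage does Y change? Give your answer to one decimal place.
229.7%

For Y = 27X^6:
If X → X(1 + 0.22)
Then Y → Y · (1 + 0.22)^6
     ≈ Y · 3.2973

Percentage change = ((1 + 0.22)^6 − 1) × 100% ≈ 229.7%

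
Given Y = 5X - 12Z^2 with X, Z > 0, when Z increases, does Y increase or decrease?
Y decreases

Taking the partial derivative:
∂Y/∂Z = -24Z

∂Y/∂Z = -24Z < 0 (assuming positive values)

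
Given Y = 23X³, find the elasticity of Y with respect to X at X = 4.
Elasticity = 3

Elasticity = (dY/dX) · (X/Y)

dY/dX = 69·X²
At X = 4: dY/dX = 1104, Y = 1472

Elasticity = 1104 · (4 / 1472) = 3

Interpretation: for a small percentage change in X, the percentage change in Y is approximately 3.00 times as large.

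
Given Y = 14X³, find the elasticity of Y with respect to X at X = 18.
Elasticity = 3

Elasticity = (dY/dX) · (X/Y)

dY/dX = 42·X²
At X = 18: dY/dX = 13608, Y = 81648

Elasticity = 13608 · (18 / 81648) = 3

Interpretation: for a small percentage change in X, the percentage change in Y is approximately 3.00 times as large.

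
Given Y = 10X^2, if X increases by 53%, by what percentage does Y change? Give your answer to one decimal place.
134.1%

For Y = 10X^2:
If X → X(1 + 0.53)
Then Y → Y · (1 + 0.53)^2
     = Y · 2.3409

Percentage change = ((1 + 0.53)^2 − 1) × 100% ≈ 134.1%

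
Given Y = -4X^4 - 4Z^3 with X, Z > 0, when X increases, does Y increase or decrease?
Y decreases

Taking the partial derivative:
∂Y/∂X = -16X^3

∂Y/∂X = -16X^3 < 0 (assuming positive values)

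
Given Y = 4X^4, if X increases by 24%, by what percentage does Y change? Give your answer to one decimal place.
136.4%

For Y = 4X^4:
If X → X(1 + 0.24)
Then Y → Y · (1 + 0.24)^4
     ≈ Y · 2.3642

Percentage change = ((1 + 0.24)^4 − 1) × 100% ≈ 136.4%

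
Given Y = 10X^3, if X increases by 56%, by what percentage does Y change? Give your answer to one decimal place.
279.6%

For Y = 10X^3:
If X → X(1 + 0.56)
Then Y → Y · (1 + 0.56)^3
     ≈ Y · 3.7964

Percentage change = ((1 + 0.56)^3 − 1) × 100% ≈ 279.6%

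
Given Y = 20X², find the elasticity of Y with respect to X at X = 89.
Elasticity = 2

Elasticity = (dY/dX) · (X/Y)

dY/dX = 40·X
At X = 89: dY/dX = 3560, Y = 158420

Elasticity = 3560 · (89 / 158420) = 2

Interpretation: for a small percentage change in X, the percentage change in Y is approximately 2.00 times as large.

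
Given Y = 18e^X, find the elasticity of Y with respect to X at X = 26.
Elasticity = 26

Elasticity = (dY/dX) · (X/Y)

dY/dX = 18·e^X
At X = 26: dY/dX = 18·e^26, Y = 18·e^26

Elasticity = (18·e^26) · (26 / (18·e^26)) = 26

Interpretation: for a small percentage change in X, the percentage change in Y is approximately 26.00 times as large.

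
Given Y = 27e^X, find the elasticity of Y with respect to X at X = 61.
Elasticity = 61

Elasticity = (dY/dX) · (X/Y)

dY/dX = 27·e^X
At X = 61: dY/dX = 27·e^61, Y = 27·e^61

Elasticity = (27·e^61) · (61 / (27·e^61)) = 61

Interpretation: for a small percentage change in X, the percentage change in Y is approximately 61.00 times as large.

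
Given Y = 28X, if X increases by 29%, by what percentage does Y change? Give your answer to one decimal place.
29.0%

For Y = 28X:
If X → X(1 + 0.29)
Then Y → Y · (1 + 0.29)^1
     = Y · 1.2900

Percentage change = ((1 + 0.29)^1 − 1) × 100% = 29.0%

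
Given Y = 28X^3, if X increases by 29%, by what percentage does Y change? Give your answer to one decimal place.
114.7%

For Y = 28X^3:
If X → X(1 + 0.29)
Then Y → Y · (1 + 0.29)^3
     ≈ Y · 2.1467

Percentage change = ((1 + 0.29)^3 − 1) × 100% ≈ 114.7%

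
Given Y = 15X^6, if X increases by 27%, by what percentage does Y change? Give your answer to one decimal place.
319.6%

For Y = 15X^6:
If X → X(1 + 0.27)
Then Y → Y · (1 + 0.27)^6
     ≈ Y · 4.1959

Percentage change = ((1 + 0.27)^6 − 1) × 100% ≈ 319.6%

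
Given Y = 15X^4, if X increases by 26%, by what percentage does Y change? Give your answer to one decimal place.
152.0%

For Y = 15X^4:
If X → X(1 + 0.26)
Then Y → Y · (1 + 0.26)^4
     ≈ Y · 2.5205

Percentage change = ((1 + 0.26)^4 − 1) × 100% ≈ 152.0%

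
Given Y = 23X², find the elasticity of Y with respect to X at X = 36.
Elasticity = 2

Elasticity = (dY/dX) · (X/Y)

dY/dX = 46·X
At X = 36: dY/dX = 1656, Y = 29808

Elasticity = 1656 · (36 / 29808) = 2

Interpretation: for a small percentage change in X, the percentage change in Y is approximately 2.00 times as large.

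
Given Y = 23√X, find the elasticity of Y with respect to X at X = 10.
Elasticity = 1/2

Elasticity = (dY/dX) · (X/Y)

dY/dX = 23/(2·√X)
At X = 10: dY/dX = 23·√10/20, Y = 23·√10

Elasticity = (23·√10/20) · (10 / (23·√10)) = 1/2

Interpretation: for a small percentage change in X, the percentage change in Y is approximately 0.50 times as large.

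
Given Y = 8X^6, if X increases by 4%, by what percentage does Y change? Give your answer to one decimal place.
26.5%

For Y = 8X^6:
If X → X(1 + 0.04)
Then Y → Y · (1 + 0.04)^6
     ≈ Y · 1.2653

Percentage change = ((1 + 0.04)^6 − 1) × 100% ≈ 26.5%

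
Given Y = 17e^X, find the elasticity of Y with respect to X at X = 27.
Elasticity = 27

Elasticity = (dY/dX) · (X/Y)

dY/dX = 17·e^X
At X = 27: dY/dX = 17·e^27, Y = 17·e^27

Elasticity = (17·e^27) · (27 / (17·e^27)) = 27

Interpretation: for a small percentage change in X, the percentage change in Y is approximately 27.00 times as large.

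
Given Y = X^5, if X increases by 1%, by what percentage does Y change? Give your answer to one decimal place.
5.1%

For Y = X^5:
If X → X(1 + 0.01)
Then Y → Y · (1 + 0.01)^5
     ≈ Y · 1.0510

Percentage change = ((1 + 0.01)^5 − 1) × 100% ≈ 5.1%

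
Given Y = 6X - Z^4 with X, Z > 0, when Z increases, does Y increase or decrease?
Y decreases

Taking the partial derivative:
∂Y/∂Z = -4Z^3

∂Y/∂Z = -4Z^3 < 0 (assuming positive values)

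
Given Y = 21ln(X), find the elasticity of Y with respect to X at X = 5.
Elasticity = 1/ln(5) ≈ 0.6213

Elasticity = (dY/dX) · (X/Y)

dY/dX = 21/X
At X = 5: dY/dX = 21/5, Y = 21·ln(5)

Elasticity = (21/5) · (5 / (21·ln(5))) = 1/ln(5) ≈ 0.6213

Interpretation: for a small percentage change in X, the percentage change in Y is approximately 0.62 times as large.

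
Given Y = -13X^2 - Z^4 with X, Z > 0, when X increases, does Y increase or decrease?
Y decreases

Taking the partial derivative:
∂Y/∂X = -26X

∂Y/∂X = -26X < 0 (assuming positive values)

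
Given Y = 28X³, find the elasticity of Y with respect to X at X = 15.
Elasticity = 3

Elasticity = (dY/dX) · (X/Y)

dY/dX = 84·X²
At X = 15: dY/dX = 18900, Y = 94500

Elasticity = 18900 · (15 / 94500) = 3

Interpretation: for a small percentage change in X, the percentage change in Y is approximately 3.00 times as large.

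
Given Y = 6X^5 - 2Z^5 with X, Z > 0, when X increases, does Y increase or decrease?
Y increases

Taking the partial derivative:
∂Y/∂X = 30X^4

∂Y/∂X = 30X^4 > 0 (assuming positive values)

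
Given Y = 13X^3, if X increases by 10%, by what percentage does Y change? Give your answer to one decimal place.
33.1%

For Y = 13X^3:
If X → X(1 + 0.1)
Then Y → Y · (1 + 0.1)^3
     = Y · 1.3310

Percentage change = ((1 + 0.1)^3 − 1) × 100% = 33.1%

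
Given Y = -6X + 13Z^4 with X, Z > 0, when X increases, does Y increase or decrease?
Y decreases

Taking the partial derivative:
∂Y/∂X = -6

∂Y/∂X = -6 < 0 (assuming positive values)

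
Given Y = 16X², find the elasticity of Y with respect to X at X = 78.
Elasticity = 2

Elasticity = (dY/dX) · (X/Y)

dY/dX = 32·X
At X = 78: dY/dX = 2496, Y = 97344

Elasticity = 2496 · (78 / 97344) = 2

Interpretation: for a small percentage change in X, the percentage change in Y is approximately 2.00 times as large.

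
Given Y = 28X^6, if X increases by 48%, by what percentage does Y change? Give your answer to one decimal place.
950.9%

For Y = 28X^6:
If X → X(1 + 0.48)
Then Y → Y · (1 + 0.48)^6
     ≈ Y · 10.5092

Percentage change = ((1 + 0.48)^6 − 1) × 100% ≈ 950.9%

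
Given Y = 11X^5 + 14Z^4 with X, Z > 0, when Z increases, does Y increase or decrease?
Y increases

Taking the partial derivative:
∂Y/∂Z = 56Z^3

∂Y/∂Z = 56Z^3 > 0 (assuming positive values)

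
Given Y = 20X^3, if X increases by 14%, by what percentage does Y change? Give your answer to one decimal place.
48.2%

For Y = 20X^3:
If X → X(1 + 0.14)
Then Y → Y · (1 + 0.14)^3
     ≈ Y · 1.4815

Percentage change = ((1 + 0.14)^3 − 1) × 100% ≈ 48.2%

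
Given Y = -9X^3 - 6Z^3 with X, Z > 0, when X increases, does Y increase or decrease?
Y decreases

Taking the partial derivative:
∂Y/∂X = -27X^2

∂Y/∂X = -27X^2 < 0 (assuming positive values)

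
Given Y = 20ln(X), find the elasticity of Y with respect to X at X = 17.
Elasticity = 1/ln(17) ≈ 0.3530

Elasticity = (dY/dX) · (X/Y)

dY/dX = 20/X
At X = 17: dY/dX = 20/17, Y = 20·ln(17)

Elasticity = (20/17) · (17 / (20·ln(17))) = 1/ln(17) ≈ 0.3530

Interpretation: for a small percentage change in X, the percentage change in Y is approximately 0.35 times as large.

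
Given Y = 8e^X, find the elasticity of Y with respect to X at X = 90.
Elasticity = 90

Elasticity = (dY/dX) · (X/Y)

dY/dX = 8·e^X
At X = 90: dY/dX = 8·e^90, Y = 8·e^90

Elasticity = (8·e^90) · (90 / (8·e^90)) = 90

Interpretation: for a small percentage change in X, the percentage change in Y is approximately 90.00 times as large.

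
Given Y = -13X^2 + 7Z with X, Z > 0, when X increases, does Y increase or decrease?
Y decreases

Taking the partial derivative:
∂Y/∂X = -26X

∂Y/∂X = -26X < 0 (assuming positive values)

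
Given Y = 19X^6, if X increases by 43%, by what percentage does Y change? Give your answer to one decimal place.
755.1%

For Y = 19X^6:
If X → X(1 + 0.43)
Then Y → Y · (1 + 0.43)^6
     ≈ Y · 8.5510

Percentage change = ((1 + 0.43)^6 − 1) × 100% ≈ 755.1%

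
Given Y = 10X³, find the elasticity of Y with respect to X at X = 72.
Elasticity = 3

Elasticity = (dY/dX) · (X/Y)

dY/dX = 30·X²
At X = 72: dY/dX = 155520, Y = 3732480

Elasticity = 155520 · (72 / 3732480) = 3

Interpretation: for a small percentage change in X, the percentage change in Y is approximately 3.00 times as large.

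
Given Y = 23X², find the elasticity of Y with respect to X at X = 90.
Elasticity = 2

Elasticity = (dY/dX) · (X/Y)

dY/dX = 46·X
At X = 90: dY/dX = 4140, Y = 186300

Elasticity = 4140 · (90 / 186300) = 2

Interpretation: for a small percentage change in X, the percentage change in Y is approximately 2.00 times as large.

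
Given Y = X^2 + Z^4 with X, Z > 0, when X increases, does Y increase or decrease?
Y increases

Taking the partial derivative:
∂Y/∂X = 2X

∂Y/∂X = 2X > 0 (assuming positive values)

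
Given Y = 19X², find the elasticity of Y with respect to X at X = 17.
Elasticity = 2

Elasticity = (dY/dX) · (X/Y)

dY/dX = 38·X
At X = 17: dY/dX = 646, Y = 5491

Elasticity = 646 · (17 / 5491) = 2

Interpretation: for a small percentage change in X, the percentage change in Y is approximately 2.00 times as large.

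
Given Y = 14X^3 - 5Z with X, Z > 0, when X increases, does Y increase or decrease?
Y increases

Taking the partial derivative:
∂Y/∂X = 42X^2

∂Y/∂X = 42X^2 > 0 (assuming positive values)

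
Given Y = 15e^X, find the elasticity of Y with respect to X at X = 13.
Elasticity = 13

Elasticity = (dY/dX) · (X/Y)

dY/dX = 15·e^X
At X = 13: dY/dX = 15·e^13, Y = 15·e^13

Elasticity = (15·e^13) · (13 / (15·e^13)) = 13

Interpretation: for a small percentage change in X, the percentage change in Y is approximately 13.00 times as large.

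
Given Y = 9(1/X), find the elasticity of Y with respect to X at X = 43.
Elasticity = -1

Elasticity = (dY/dX) · (X/Y)

dY/dX = -9/X²
At X = 43: dY/dX = -9/1849, Y = 9/43

Elasticity = (-9/1849) · (43 / (9/43)) = -1

Interpretation: for a small percentage change in X, the percentage change in Y is approximately -1.00 times as large.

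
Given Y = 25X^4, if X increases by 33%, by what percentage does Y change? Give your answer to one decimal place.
212.9%

For Y = 25X^4:
If X → X(1 + 0.33)
Then Y → Y · (1 + 0.33)^4
     ≈ Y · 3.1290

Percentage change = ((1 + 0.33)^4 − 1) × 100% ≈ 212.9%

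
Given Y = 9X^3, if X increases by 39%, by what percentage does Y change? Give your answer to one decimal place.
168.6%

For Y = 9X^3:
If X → X(1 + 0.39)
Then Y → Y · (1 + 0.39)^3
     ≈ Y · 2.6856

Percentage change = ((1 + 0.39)^3 − 1) × 100% ≈ 168.6%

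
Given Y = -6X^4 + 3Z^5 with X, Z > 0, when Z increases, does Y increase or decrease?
Y increases

Taking the partial derivative:
∂Y/∂Z = 15Z^4

∂Y/∂Z = 15Z^4 > 0 (assuming positive values)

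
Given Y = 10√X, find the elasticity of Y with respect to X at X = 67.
Elasticity = 1/2

Elasticity = (dY/dX) · (X/Y)

dY/dX = 5/√X
At X = 67: dY/dX = 5·√67/67, Y = 10·√67

Elasticity = (5·√67/67) · (67 / (10·√67)) = 1/2

Interpretation: for a small percentage change in X, the percentage change in Y is approximately 0.50 times as large.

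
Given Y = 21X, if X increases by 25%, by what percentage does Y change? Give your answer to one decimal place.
25.0%

For Y = 21X:
If X → X(1 + 0.25)
Then Y → Y · (1 + 0.25)^1
     = Y · 1.2500

Percentage change = ((1 + 0.25)^1 − 1) × 100% = 25.0%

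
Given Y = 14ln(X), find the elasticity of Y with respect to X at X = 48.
Elasticity = 1/ln(48) ≈ 0.2583

Elasticity = (dY/dX) · (X/Y)

dY/dX = 14/X
At X = 48: dY/dX = 7/24, Y = 14·ln(48)

Elasticity = (7/24) · (48 / (14·ln(48))) = 1/ln(48) ≈ 0.2583

Interpretation: for a small percentage change in X, the percentage change in Y is approximately 0.26 times as large.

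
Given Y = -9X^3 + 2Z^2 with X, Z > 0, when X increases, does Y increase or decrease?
Y decreases

Taking the partial derivative:
∂Y/∂X = -27X^2

∂Y/∂X = -27X^2 < 0 (assuming positive values)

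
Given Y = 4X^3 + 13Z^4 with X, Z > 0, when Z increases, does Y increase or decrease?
Y increases

Taking the partial derivative:
∂Y/∂Z = 52Z^3

∂Y/∂Z = 52Z^3 > 0 (assuming positive values)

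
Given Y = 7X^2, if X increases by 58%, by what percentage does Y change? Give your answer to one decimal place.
149.6%

For Y = 7X^2:
If X → X(1 + 0.58)
Then Y → Y · (1 + 0.58)^2
     = Y · 2.4964

Percentage change = ((1 + 0.58)^2 − 1) × 100% ≈ 149.6%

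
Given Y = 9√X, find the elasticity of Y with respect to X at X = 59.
Elasticity = 1/2

Elasticity = (dY/dX) · (X/Y)

dY/dX = 9/(2·√X)
At X = 59: dY/dX = 9·√59/118, Y = 9·√59

Elasticity = (9·√59/118) · (59 / (9·√59)) = 1/2

Interpretation: for a small percentage change in X, the percentage change in Y is approximately 0.50 times as large.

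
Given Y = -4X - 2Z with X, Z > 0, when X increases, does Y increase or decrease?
Y decreases

Taking the partial derivative:
∂Y/∂X = -4

∂Y/∂X = -4 < 0 (assuming positive values)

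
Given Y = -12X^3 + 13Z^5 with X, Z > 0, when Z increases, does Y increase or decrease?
Y increases

Taking the partial derivative:
∂Y/∂Z = 65Z^4

∂Y/∂Z = 65Z^4 > 0 (assuming positive values)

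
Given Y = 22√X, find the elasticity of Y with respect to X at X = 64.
Elasticity = 1/2

Elasticity = (dY/dX) · (X/Y)

dY/dX = 11/√X
At X = 64: dY/dX = 11/8, Y = 176

Elasticity = (11/8) · (64 / 176) = 1/2

Interpretation: for a small percentage change in X, the percentage change in Y is approximately 0.50 times as large.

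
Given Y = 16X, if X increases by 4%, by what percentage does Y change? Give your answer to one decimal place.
4.0%

For Y = 16X:
If X → X(1 + 0.04)
Then Y → Y · (1 + 0.04)^1
     = Y · 1.0400

Percentage change = ((1 + 0.04)^1 − 1) × 100% = 4.0%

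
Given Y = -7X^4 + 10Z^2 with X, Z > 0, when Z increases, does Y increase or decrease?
Y increases

Taking the partial derivative:
∂Y/∂Z = 20Z

∂Y/∂Z = 20Z > 0 (assuming positive values)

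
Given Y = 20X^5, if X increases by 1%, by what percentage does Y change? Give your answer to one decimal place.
5.1%

For Y = 20X^5:
If X → X(1 + 0.01)
Then Y → Y · (1 + 0.01)^5
     ≈ Y · 1.0510

Percentage change = ((1 + 0.01)^5 − 1) × 100% ≈ 5.1%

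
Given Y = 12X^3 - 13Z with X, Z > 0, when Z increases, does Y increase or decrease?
Y decreases

Taking the partial derivative:
∂Y/∂Z = -13

∂Y/∂Z = -13 < 0 (assuming positive values)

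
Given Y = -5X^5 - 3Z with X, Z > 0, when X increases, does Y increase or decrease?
Y decreases

Taking the partial derivative:
∂Y/∂X = -25X^4

∂Y/∂X = -25X^4 < 0 (assuming positive values)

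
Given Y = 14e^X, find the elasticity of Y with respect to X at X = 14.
Elasticity = 14

Elasticity = (dY/dX) · (X/Y)

dY/dX = 14·e^X
At X = 14: dY/dX = 14·e^14, Y = 14·e^14

Elasticity = (14·e^14) · (14 / (14·e^14)) = 14

Interpretation: for a small percentage change in X, the percentage change in Y is approximately 14.00 times as large.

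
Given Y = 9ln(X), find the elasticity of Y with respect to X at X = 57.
Elasticity = 1/ln(57) ≈ 0.2473

Elasticity = (dY/dX) · (X/Y)

dY/dX = 9/X
At X = 57: dY/dX = 3/19, Y = 9·ln(57)

Elasticity = (3/19) · (57 / (9·ln(57))) = 1/ln(57) ≈ 0.2473

Interpretation: for a small percentage change in X, the percentage change in Y is approximately 0.25 times as large.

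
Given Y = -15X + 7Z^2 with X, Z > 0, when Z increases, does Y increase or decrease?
Y increases

Taking the partial derivative:
∂Y/∂Z = 14Z

∂Y/∂Z = 14Z > 0 (assuming positive values)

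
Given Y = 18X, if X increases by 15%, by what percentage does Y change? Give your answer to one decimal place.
15.0%

For Y = 18X:
If X → X(1 + 0.15)
Then Y → Y · (1 + 0.15)^1
     = Y · 1.1500

Percentage change = ((1 + 0.15)^1 − 1) × 100% = 15.0%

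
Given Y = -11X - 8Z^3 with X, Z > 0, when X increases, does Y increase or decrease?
Y decreases

Taking the partial derivative:
∂Y/∂X = -11

∂Y/∂X = -11 < 0 (assuming positive values)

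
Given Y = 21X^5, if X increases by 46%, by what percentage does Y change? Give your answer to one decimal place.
563.4%

For Y = 21X^5:
If X → X(1 + 0.46)
Then Y → Y · (1 + 0.46)^5
     ≈ Y · 6.6338

Percentage change = ((1 + 0.46)^5 − 1) × 100% ≈ 563.4%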